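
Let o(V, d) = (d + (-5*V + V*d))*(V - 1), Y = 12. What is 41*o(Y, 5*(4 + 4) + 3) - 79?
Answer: 224970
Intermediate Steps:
o(V, d) = (-1 + V)*(d - 5*V + V*d) (o(V, d) = (d - 5*V + V*d)*(-1 + V) = (-1 + V)*(d - 5*V + V*d))
41*o(Y, 5*(4 + 4) + 3) - 79 = 41*(-(5*(4 + 4) + 3) - 5*12² + 5*12 + (5*(4 + 4) + 3)*12²) - 79 = 41*(-(5*8 + 3) - 5*144 + 60 + (5*8 + 3)*144) - 79 = 41*(-(40 + 3) - 720 + 60 + (40 + 3)*144) - 79 = 41*(-1*43 - 720 + 60 + 43*144) - 79 = 41*(-43 - 720 + 60 + 6192) - 79 = 41*5489 - 79 = 225049 - 79 = 224970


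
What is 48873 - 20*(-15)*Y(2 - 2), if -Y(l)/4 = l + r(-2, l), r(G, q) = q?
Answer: 48873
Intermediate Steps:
Y(l) = -8*l (Y(l) = -4*(l + l) = -8*l)
48873 - 20*(-15)*Y(2 - 2) = 48873 - 20*(-15)*(-8*(2 - 2)) = 48873 - (-300)*(-8*0) = 48873 - (-300)*0 = 48873 - 1*0 = 48873 + 0 = 48873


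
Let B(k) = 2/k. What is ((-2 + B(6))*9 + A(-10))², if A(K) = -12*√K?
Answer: -1215 + 360*I*√10 ≈ -1215.0 + 1138.4*I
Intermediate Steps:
((-2 + B(6))*9 + A(-10))² = ((-2 + 2/6)*9 - 12*I*√10)² = ((-2 + 2*(⅙))*9 - 12*I*√10)² = ((-2 + ⅓)*9 - 12*I*√10)² = (-5/3*9 - 12*I*√10)² = (-15 - 12*I*√10)²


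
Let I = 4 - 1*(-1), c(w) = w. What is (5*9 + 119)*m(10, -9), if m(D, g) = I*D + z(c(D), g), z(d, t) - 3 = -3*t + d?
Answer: 14760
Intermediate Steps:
z(d, t) = 3 + d - 3*t (z(d, t) = 3 + (-3*t + d) = 3 + (d - 3*t) = 3 + d - 3*t)
I = 5 (I = 4 + 1 = 5)
m(D, g) = 3 - 3*g + 6*D (m(D, g) = 5*D + (3 + D - 3*g) = 3 - 3*g + 6*D)
(5*9 + 119)*m(10, -9) = (5*9 + 119)*(3 - 3*(-9) + 6*10) = (45 + 119)*(3 + 27 + 60) = 164*90 = 14760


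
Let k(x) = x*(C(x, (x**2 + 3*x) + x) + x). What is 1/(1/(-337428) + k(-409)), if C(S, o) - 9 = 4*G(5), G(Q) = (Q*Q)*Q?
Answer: -337428/13800805201 ≈ -2.4450e-5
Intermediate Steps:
G(Q) = Q**3 (G(Q) = Q**2*Q = Q**3)
C(S, o) = 509 (C(S, o) = 9 + 4*5**3 = 9 + 4*125 = 9 + 500 = 509)
k(x) = x*(509 + x)
1/(1/(-337428) + k(-409)) = 1/(1/(-337428) - 409*(509 - 409)) = 1/(-1/337428 - 409*100) = 1/(-1/337428 - 40900) = 1/(-13800805201/337428) = -337428/13800805201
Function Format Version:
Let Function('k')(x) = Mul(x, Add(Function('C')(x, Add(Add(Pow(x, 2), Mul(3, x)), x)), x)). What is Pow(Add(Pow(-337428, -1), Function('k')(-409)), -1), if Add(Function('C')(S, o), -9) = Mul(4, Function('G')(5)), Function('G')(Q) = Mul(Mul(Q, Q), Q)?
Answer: Rational(-337428, 13800805201) ≈ -2.4450e-5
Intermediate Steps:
Function('G')(Q) = Pow(Q, 3) (Function('G')(Q) = Mul(Pow(Q, 2), Q) = Pow(Q, 3))
Function('C')(S, o) = 509 (Function('C')(S, o) = Add(9, Mul(4, Pow(5, 3))) = Add(9, Mul(4, 125)) = Add(9, 500) = 509)
Function('k')(x) = Mul(x, Add(509, x))
Pow(Add(Pow(-337428, -1), Function('k')(-409)), -1) = Pow(Add(Pow(-337428, -1), Mul(-409, Add(509, -409))), -1) = Pow(Add(Rational(-1, 337428), Mul(-409, 100)), -1) = Pow(Add(Rational(-1, 337428), -40900), -1) = Pow(Rational(-13800805201, 337428), -1) = Rational(-337428, 13800805201)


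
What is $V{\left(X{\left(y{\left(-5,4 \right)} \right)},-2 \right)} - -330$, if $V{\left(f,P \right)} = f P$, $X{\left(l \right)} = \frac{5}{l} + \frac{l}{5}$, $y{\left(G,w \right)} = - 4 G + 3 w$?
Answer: $\frac{25351}{80} \approx 316.89$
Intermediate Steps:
$X{\left(l \right)} = \frac{5}{l} + \frac{l}{5}$ ($X{\left(l \right)} = \frac{5}{l} + l \frac{1}{5} = \frac{5}{l} + \frac{l}{5}$)
$V{\left(f,P \right)} = P f$
$V{\left(X{\left(y{\left(-5,4 \right)} \right)},-2 \right)} - -330 = - 2 \left(\frac{5}{\left(-4\right) \left(-5\right) + 3 \cdot 4} + \frac{\left(-4\right) \left(-5\right) + 3 \cdot 4}{5}\right) - -330 = - 2 \left(\frac{5}{20 + 12} + \frac{20 + 12}{5}\right) + 330 = - 2 \left(\frac{5}{32} + \frac{1}{5} \cdot 32\right) + 330 = - 2 \left(5 \cdot \frac{1}{32} + \frac{32}{5}\right) + 330 = - 2 \left(\frac{5}{32} + \frac{32}{5}\right) + 330 = \left(-2\right) \frac{1049}{160} + 330 = - \frac{1049}{80} + 330 = \frac{25351}{80}$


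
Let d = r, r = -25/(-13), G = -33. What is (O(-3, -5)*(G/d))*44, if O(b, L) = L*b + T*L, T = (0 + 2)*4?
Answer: 18876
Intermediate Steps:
T = 8 (T = 2*4 = 8)
O(b, L) = 8*L + L*b (O(b, L) = L*b + 8*L = 8*L + L*b)
r = 25/13 (r = -25*(-1/13) = 25/13 ≈ 1.9231)
d = 25/13 ≈ 1.9231
(O(-3, -5)*(G/d))*44 = ((-5*(8 - 3))*(-33/25/13))*44 = ((-5*5)*(-33*13/25))*44 = -25*(-429/25)*44 = 429*44 = 18876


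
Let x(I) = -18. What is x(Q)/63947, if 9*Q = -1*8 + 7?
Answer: -18/63947 ≈ -0.00028148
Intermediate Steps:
Q = -⅑ (Q = (-1*8 + 7)/9 = (-8 + 7)/9 = (⅑)*(-1) = -⅑ ≈ -0.11111)
x(Q)/63947 = -18/63947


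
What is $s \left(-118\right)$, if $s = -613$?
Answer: $72334$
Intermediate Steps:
$s \left(-118\right) = \left(-613\right) \left(-118\right) = 72334$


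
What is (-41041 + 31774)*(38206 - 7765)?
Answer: -282096747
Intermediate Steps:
(-41041 + 31774)*(38206 - 7765) = -9267*30441 = -282096747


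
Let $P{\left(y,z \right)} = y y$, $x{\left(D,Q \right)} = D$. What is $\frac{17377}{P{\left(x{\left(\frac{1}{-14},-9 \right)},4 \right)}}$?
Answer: $3405892$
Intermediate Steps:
$P{\left(y,z \right)} = y^{2}$
$\frac{17377}{P{\left(x{\left(\frac{1}{-14},-9 \right)},4 \right)}} = \frac{17377}{\left(\frac{1}{-14}\right)^{2}} = \frac{17377}{\left(- \frac{1}{14}\right)^{2}} = 17377 \frac{1}{\frac{1}{196}} = 17377 \cdot 196 = 3405892$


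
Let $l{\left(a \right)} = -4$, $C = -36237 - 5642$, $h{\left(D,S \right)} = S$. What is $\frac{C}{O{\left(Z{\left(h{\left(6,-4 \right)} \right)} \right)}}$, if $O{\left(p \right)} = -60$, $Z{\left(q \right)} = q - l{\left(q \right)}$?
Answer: $\frac{41879}{60} \approx 697.98$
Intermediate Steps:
$C = -41879$
$Z{\left(q \right)} = 4 + q$ ($Z{\left(q \right)} = q - -4 = q + 4 = 4 + q$)
$\frac{C}{O{\left(Z{\left(h{\left(6,-4 \right)} \right)} \right)}} = - \frac{41879}{-60} = \left(-41879\right) \left(- \frac{1}{60}\right) = \frac{41879}{60}$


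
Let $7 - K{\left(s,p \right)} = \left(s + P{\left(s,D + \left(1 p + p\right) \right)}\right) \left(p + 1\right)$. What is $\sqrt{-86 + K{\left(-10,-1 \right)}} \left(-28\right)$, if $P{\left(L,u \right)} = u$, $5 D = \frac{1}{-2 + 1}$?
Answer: $- 28 i \sqrt{79} \approx - 248.87 i$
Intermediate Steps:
$D = - \frac{1}{5}$ ($D = \frac{1}{5 \left(-2 + 1\right)} = \frac{1}{5 \left(-1\right)} = \frac{1}{5} \left(-1\right) = - \frac{1}{5} \approx -0.2$)
$K{\left(s,p \right)} = 7 - \left(1 + p\right) \left(- \frac{1}{5} + s + 2 p\right)$ ($K{\left(s,p \right)} = 7 - \left(s + \left(- \frac{1}{5} + \left(1 p + p\right)\right)\right) \left(p + 1\right) = 7 - \left(s + \left(- \frac{1}{5} + \left(p + p\right)\right)\right) \left(1 + p\right) = 7 - \left(s + \left(- \frac{1}{5} + 2 p\right)\right) \left(1 + p\right) = 7 - \left(- \frac{1}{5} + s + 2 p\right) \left(1 + p\right) = 7 - \left(1 + p\right) \left(- \frac{1}{5} + s + 2 p\right)$)
$\sqrt{-86 + K{\left(-10,-1 \right)}} \left(-28\right) = \sqrt{-86 - \left(-19 + 2 + 10\right)} \left(-28\right) = \sqrt{-86 + \left(\frac{36}{5} + 10 - 2 + \frac{9}{5} - 10\right)} \left(-28\right) = \sqrt{-86 + 7} \left(-28\right) = \sqrt{-79} \left(-28\right) = i \sqrt{79} \left(-28\right) = - 28 i \sqrt{79}$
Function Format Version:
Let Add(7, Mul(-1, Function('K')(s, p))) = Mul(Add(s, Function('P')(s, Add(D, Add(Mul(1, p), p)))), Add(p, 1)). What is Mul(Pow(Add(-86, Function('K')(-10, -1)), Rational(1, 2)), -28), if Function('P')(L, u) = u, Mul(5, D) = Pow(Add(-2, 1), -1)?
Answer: Mul(-28, I, Pow(79, Rational(1, 2))) ≈ Mul(-248.87, I)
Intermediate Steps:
D = Rational(-1, 5) (D = Mul(Rational(1, 5), Pow(Add(-2, 1), -1)) = Mul(Rational(1, 5), Pow(-1, -1)) = Mul(Rational(1, 5), -1) = Rational(-1, 5) ≈ -0.20000)
Function('K')(s, p) = Add(7, Mul(-1, Add(1, p), Add(Rational(-1, 5), s, Mul(2, p)))) (Function('K')(s, p) = Add(7, Mul(-1, Mul(Add(s, Add(Rational(-1, 5), Add(Mul(1, p), p))), Add(p, 1)))) = Add(7, Mul(-1, Mul(Add(s, Add(Rational(-1, 5), Add(p, p))), Add(1, p)))) = Add(7, Mul(-1, Mul(Add(s, Add(Rational(-1, 5), Mul(2, p))), Add(1, p)))) = Add(7, Mul(-1, Mul(Add(Rational(-1, 5), s, Mul(2, p)), Add(1, p)))) = Add(7, Mul(-1, Mul(Add(1, p), Add(Rational(-1, 5), s, Mul(2, p))))) = Add(7, Mul(-1, Add(1, p), Add(Rational(-1, 5), s, Mul(2, p)))))
Mul(Pow(Add(-86, Function('K')(-10, -1)), Rational(1, 2)), -28) = Mul(Pow(Add(-86, Add(Rational(36, 5), Mul(-1, -10), Mul(-2, Pow(-1, 2)), Mul(Rational(-9, 5), -1), Mul(-1, -1, -10))), Rational(1, 2)), -28) = Mul(Pow(Add(-86, Add(Rational(36, 5), 10, Mul(-2, 1), Rational(9, 5), -10)), Rational(1, 2)), -28) = Mul(Pow(Add(-86, Add(Rational(36, 5), 10, -2, Rational(9, 5), -10)), Rational(1, 2)), -28) = Mul(Pow(Add(-86, 7), Rational(1, 2)), -28) = Mul(Pow(-79, Rational(1, 2)), -28) = Mul(Mul(I, Pow(79, Rational(1, 2))), -28) = Mul(-28, I, Pow(79, Rational(1, 2)))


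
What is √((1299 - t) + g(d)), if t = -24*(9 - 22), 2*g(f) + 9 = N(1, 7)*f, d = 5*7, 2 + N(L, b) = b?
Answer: √1070 ≈ 32.711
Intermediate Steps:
N(L, b) = -2 + b
d = 35
g(f) = -9/2 + 5*f/2 (g(f) = -9/2 + ((-2 + 7)*f)/2 = -9/2 + (5*f)/2 = -9/2 + 5*f/2)
t = 312 (t = -24*(-13) = 312)
√((1299 - t) + g(d)) = √((1299 - 1*312) + (-9/2 + (5/2)*35)) = √((1299 - 312) + (-9/2 + 175/2)) = √(987 + 83) = √1070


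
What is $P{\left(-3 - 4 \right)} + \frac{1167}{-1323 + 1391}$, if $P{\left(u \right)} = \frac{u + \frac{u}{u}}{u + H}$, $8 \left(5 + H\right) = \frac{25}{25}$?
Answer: $\frac{114129}{6460} \approx 17.667$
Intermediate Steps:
$H = - \frac{39}{8}$ ($H = -5 + \frac{25 \cdot \frac{1}{25}}{8} = -5 + \frac{1}{8} \cdot 1 = -5 + \frac{1}{8} = - \frac{39}{8} \approx -4.875$)
$P{\left(u \right)} = \frac{1 + u}{- \frac{39}{8} + u}$ ($P{\left(u \right)} = \frac{u + \frac{u}{u}}{u - \frac{39}{8}} = \frac{u + 1}{- \frac{39}{8} + u} = \frac{1 + u}{- \frac{39}{8} + u}$)
$P{\left(-3 - 4 \right)} + \frac{1167}{-1323 + 1391} = \frac{8 \left(1 - 7\right)}{-39 + 8 \left(-3 - 4\right)} + \frac{1167}{-1323 + 1391} = \frac{8 \left(1 - 7\right)}{-39 + 8 \left(-3 - 4\right)} + \frac{1167}{68} = \frac{8 \left(1 - 7\right)}{-39 + 8 \left(-7\right)} + 1167 \cdot \frac{1}{68} = 8 \frac{1}{-39 - 56} \left(-6\right) + \frac{1167}{68} = 8 \frac{1}{-95} \left(-6\right) + \frac{1167}{68} = 8 \left(- \frac{1}{95}\right) \left(-6\right) + \frac{1167}{68} = \frac{48}{95} + \frac{1167}{68} = \frac{114129}{6460}$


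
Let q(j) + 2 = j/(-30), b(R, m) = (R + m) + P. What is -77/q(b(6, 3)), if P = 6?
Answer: 154/5 ≈ 30.800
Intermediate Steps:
b(R, m) = 6 + R + m (b(R, m) = (R + m) + 6 = 6 + R + m)
q(j) = -2 - j/30 (q(j) = -2 + j/(-30) = -2 + j*(-1/30) = -2 - j/30)
-77/q(b(6, 3)) = -77/(-2 - (6 + 6 + 3)/30) = -77/(-2 - 1/30*15) = -77/(-2 - 1/2) = -77/(-5/2) = -77*(-2/5) = 154/5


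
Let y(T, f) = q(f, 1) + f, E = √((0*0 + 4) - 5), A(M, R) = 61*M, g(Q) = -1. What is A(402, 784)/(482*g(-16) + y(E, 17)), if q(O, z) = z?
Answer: -12261/232 ≈ -52.849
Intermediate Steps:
E = I (E = √((0 + 4) - 5) = √(4 - 5) = √(-1) = I ≈ 1.0*I)
y(T, f) = 1 + f
A(402, 784)/(482*g(-16) + y(E, 17)) = (61*402)/(482*(-1) + (1 + 17)) = 24522/(-482 + 18) = 24522/(-464) = 24522*(-1/464) = -12261/232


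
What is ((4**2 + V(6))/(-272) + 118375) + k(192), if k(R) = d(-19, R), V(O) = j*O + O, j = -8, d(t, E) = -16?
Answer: 16096837/136 ≈ 1.1836e+5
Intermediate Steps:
V(O) = -7*O (V(O) = -8*O + O = -7*O)
k(R) = -16
((4**2 + V(6))/(-272) + 118375) + k(192) = ((4**2 - 7*6)/(-272) + 118375) - 16 = (-(16 - 42)/272 + 118375) - 16 = (-1/272*(-26) + 118375) - 16 = (13/136 + 118375) - 16 = 16099013/136 - 16 = 16096837/136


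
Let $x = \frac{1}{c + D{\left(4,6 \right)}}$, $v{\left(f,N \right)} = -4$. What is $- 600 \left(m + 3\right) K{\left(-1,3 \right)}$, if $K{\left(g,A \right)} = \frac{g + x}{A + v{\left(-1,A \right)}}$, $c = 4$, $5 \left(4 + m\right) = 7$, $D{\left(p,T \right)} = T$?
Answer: $-216$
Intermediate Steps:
$m = - \frac{13}{5}$ ($m = -4 + \frac{1}{5} \cdot 7 = -4 + \frac{7}{5} = - \frac{13}{5} \approx -2.6$)
$x = \frac{1}{10}$ ($x = \frac{1}{4 + 6} = \frac{1}{10} \approx 0.1$)
$K{\left(g,A \right)} = \frac{\frac{1}{10} + g}{-4 + A}$ ($K{\left(g,A \right)} = \frac{g + \frac{1}{10}}{A - 4} = \frac{\frac{1}{10} + g}{-4 + A}$)
$- 600 \left(m + 3\right) K{\left(-1,3 \right)} = - 600 \left(- \frac{13}{5} + 3\right) \frac{\frac{1}{10} - 1}{-4 + 3} = - 600 \frac{2 \frac{1}{-1} \left(- \frac{9}{10}\right)}{5} = - 600 \frac{2 \left(\left(-1\right) \left(- \frac{9}{10}\right)\right)}{5} = - 600 \cdot \frac{2}{5} \cdot \frac{9}{10} = \left(-600\right) \frac{9}{25} = -216$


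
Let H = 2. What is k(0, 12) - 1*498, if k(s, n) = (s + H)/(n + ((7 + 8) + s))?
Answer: -13444/27 ≈ -497.93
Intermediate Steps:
k(s, n) = (2 + s)/(15 + n + s) (k(s, n) = (s + 2)/(n + ((7 + 8) + s)) = (2 + s)/(n + (15 + s)) = (2 + s)/(15 + n + s))
k(0, 12) - 1*498 = (2 + 0)/(15 + 12 + 0) - 1*498 = 2/27 - 498 = -13444/27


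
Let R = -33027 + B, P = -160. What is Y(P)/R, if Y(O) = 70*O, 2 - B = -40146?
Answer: -11200/7121 ≈ -1.5728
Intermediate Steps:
B = 40148 (B = 2 - 1*(-40146) = 2 + 40146 = 40148)
R = 7121 (R = -33027 + 40148 = 7121)
Y(P)/R = (70*(-160))/7121 = -11200*1/7121 = -11200/7121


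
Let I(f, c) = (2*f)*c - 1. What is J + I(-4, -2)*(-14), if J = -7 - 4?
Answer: -221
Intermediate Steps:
J = -11
I(f, c) = -1 + 2*c*f (I(f, c) = 2*c*f - 1 = -1 + 2*c*f)
J + I(-4, -2)*(-14) = -11 + (-1 + 2*(-2)*(-4))*(-14) = -11 + (-1 + 16)*(-14) = -11 + 15*(-14) = -11 - 210 = -221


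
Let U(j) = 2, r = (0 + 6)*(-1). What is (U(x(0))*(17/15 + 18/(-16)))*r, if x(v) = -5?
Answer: -⅒ ≈ -0.10000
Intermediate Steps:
r = -6 (r = 6*(-1) = -6)
(U(x(0))*(17/15 + 18/(-16)))*r = (2*(17/15 + 18/(-16)))*(-6) = (2*(17*(1/15) + 18*(-1/16)))*(-6) = (2*(17/15 - 9/8))*(-6) = (2*(1/120))*(-6) = (1/60)*(-6) = -⅒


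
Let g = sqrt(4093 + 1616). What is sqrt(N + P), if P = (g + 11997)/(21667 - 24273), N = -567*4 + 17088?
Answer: sqrt(100614853338 - 2606*sqrt(5709))/2606 ≈ 121.72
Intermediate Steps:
N = 14820 (N = -2268 + 17088 = 14820)
g = sqrt(5709) ≈ 75.558
P = -11997/2606 - sqrt(5709)/2606 (P = (sqrt(5709) + 11997)/(21667 - 24273) = (11997 + sqrt(5709))/(-2606) = (11997 + sqrt(5709))*(-1/2606) = -11997/2606 - sqrt(5709)/2606 ≈ -4.6326)
sqrt(N + P) = sqrt(14820 + (-11997/2606 - sqrt(5709)/2606)) = sqrt(38608923/2606 - sqrt(5709)/2606)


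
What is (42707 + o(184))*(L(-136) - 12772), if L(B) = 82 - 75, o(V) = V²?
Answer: -977326695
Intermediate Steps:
L(B) = 7
(42707 + o(184))*(L(-136) - 12772) = (42707 + 184²)*(7 - 12772) = (42707 + 33856)*(-12765) = 76563*(-12765) = -977326695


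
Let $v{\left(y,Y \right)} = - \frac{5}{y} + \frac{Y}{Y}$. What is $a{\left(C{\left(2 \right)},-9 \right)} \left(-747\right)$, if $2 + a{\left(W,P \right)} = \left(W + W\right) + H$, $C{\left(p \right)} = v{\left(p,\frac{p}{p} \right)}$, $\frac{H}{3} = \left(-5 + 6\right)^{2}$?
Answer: $1494$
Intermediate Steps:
$H = 3$ ($H = 3 \left(-5 + 6\right)^{2} = 3 \cdot 1^{2} = 3 \cdot 1 = 3$)
$v{\left(y,Y \right)} = 1 - \frac{5}{y}$ ($v{\left(y,Y \right)} = - \frac{5}{y} + 1 = 1 - \frac{5}{y}$)
$C{\left(p \right)} = \frac{-5 + p}{p}$
$a{\left(W,P \right)} = 1 + 2 W$ ($a{\left(W,P \right)} = -2 + \left(\left(W + W\right) + 3\right) = -2 + \left(2 W + 3\right) = -2 + \left(3 + 2 W\right) = 1 + 2 W$)
$a{\left(C{\left(2 \right)},-9 \right)} \left(-747\right) = \left(1 + 2 \frac{-5 + 2}{2}\right) \left(-747\right) = \left(1 + 2 \cdot \frac{1}{2} \left(-3\right)\right) \left(-747\right) = \left(1 + 2 \left(- \frac{3}{2}\right)\right) \left(-747\right) = \left(1 - 3\right) \left(-747\right) = \left(-2\right) \left(-747\right) = 1494$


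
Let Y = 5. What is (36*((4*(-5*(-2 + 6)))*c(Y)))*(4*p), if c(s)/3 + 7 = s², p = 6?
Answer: -3732480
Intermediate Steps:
c(s) = -21 + 3*s²
(36*((4*(-5*(-2 + 6)))*c(Y)))*(4*p) = (36*((4*(-5*(-2 + 6)))*(-21 + 3*5²)))*(4*6) = (36*((4*(-5*4))*(-21 + 3*25)))*24 = (36*((4*(-20))*(-21 + 75)))*24 = (36*(-80*54))*24 = (36*(-4320))*24 = -155520*24 = -3732480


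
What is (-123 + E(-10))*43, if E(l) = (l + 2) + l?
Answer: -6063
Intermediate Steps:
E(l) = 2 + 2*l (E(l) = (2 + l) + l = 2 + 2*l)
(-123 + E(-10))*43 = (-123 + (2 + 2*(-10)))*43 = (-123 + (2 - 20))*43 = (-123 - 18)*43 = -141*43 = -6063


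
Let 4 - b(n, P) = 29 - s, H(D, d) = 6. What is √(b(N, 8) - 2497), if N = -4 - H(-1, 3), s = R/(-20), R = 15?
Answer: I*√10091/2 ≈ 50.227*I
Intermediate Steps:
s = -¾ (s = 15/(-20) = 15*(-1/20) = -¾ ≈ -0.75000)
N = -10 (N = -4 - 1*6 = -4 - 6 = -10)
b(n, P) = -103/4 (b(n, P) = 4 - (29 - 1*(-¾)) = 4 - (29 + ¾) = 4 - 1*119/4 = 4 - 119/4 = -103/4)
√(b(N, 8) - 2497) = √(-103/4 - 2497) = √(-10091/4) = I*√10091/2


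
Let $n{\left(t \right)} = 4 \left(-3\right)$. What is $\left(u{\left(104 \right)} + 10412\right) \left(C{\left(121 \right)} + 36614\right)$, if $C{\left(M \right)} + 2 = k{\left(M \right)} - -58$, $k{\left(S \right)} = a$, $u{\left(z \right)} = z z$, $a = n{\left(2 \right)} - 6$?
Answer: $778048656$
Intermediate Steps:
$n{\left(t \right)} = -12$
$a = -18$ ($a = -12 - 6 = -18$)
$u{\left(z \right)} = z^{2}$
$k{\left(S \right)} = -18$
$C{\left(M \right)} = 38$ ($C{\left(M \right)} = -2 - -40 = -2 + \left(-18 + 58\right) = -2 + 40 = 38$)
$\left(u{\left(104 \right)} + 10412\right) \left(C{\left(121 \right)} + 36614\right) = \left(104^{2} + 10412\right) \left(38 + 36614\right) = \left(10816 + 10412\right) 36652 = 21228 \cdot 36652 = 778048656$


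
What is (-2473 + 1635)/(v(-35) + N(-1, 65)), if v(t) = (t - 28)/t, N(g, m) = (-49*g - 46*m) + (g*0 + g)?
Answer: 4190/14701 ≈ 0.28501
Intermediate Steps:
N(g, m) = -48*g - 46*m (N(g, m) = (-49*g - 46*m) + (0 + g) = (-49*g - 46*m) + g = -48*g - 46*m)
v(t) = (-28 + t)/t
(-2473 + 1635)/(v(-35) + N(-1, 65)) = (-2473 + 1635)/((-28 - 35)/(-35) + (-48*(-1) - 46*65)) = -838/(-1/35*(-63) + (48 - 2990)) = -838/(9/5 - 2942) = -838/(-14701/5) = -838*(-5/14701) = 4190/14701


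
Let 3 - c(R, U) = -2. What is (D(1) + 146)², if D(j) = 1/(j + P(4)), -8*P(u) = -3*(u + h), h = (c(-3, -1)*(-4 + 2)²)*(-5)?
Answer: 26101881/1225 ≈ 21308.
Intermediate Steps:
c(R, U) = 5 (c(R, U) = 3 - 1*(-2) = 3 + 2 = 5)
h = -100 (h = (5*(-4 + 2)²)*(-5) = (5*(-2)²)*(-5) = (5*4)*(-5) = 20*(-5) = -100)
P(u) = -75/2 + 3*u/8 (P(u) = -(-3)*(u - 100)/8 = -(-3)*(-100 + u)/8 = -(300 - 3*u)/8 = -75/2 + 3*u/8)
D(j) = 1/(-36 + j) (D(j) = 1/(j + (-75/2 + (3/8)*4)) = 1/(j + (-75/2 + 3/2)) = 1/(j - 36) = 1/(-36 + j))
(D(1) + 146)² = (1/(-36 + 1) + 146)² = (1/(-35) + 146)² = (-1/35 + 146)² = (5109/35)² = 26101881/1225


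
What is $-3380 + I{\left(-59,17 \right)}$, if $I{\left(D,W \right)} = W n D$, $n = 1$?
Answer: $-4383$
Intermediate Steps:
$I{\left(D,W \right)} = D W$ ($I{\left(D,W \right)} = W 1 D = W D = D W$)
$-3380 + I{\left(-59,17 \right)} = -3380 - 1003 = -4383$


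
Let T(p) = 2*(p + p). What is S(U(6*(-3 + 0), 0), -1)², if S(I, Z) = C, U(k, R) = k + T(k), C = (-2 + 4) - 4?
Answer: 4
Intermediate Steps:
T(p) = 4*p (T(p) = 2*(2*p) = 4*p)
C = -2 (C = 2 - 4 = -2)
U(k, R) = 5*k (U(k, R) = k + 4*k = 5*k)
S(I, Z) = -2
S(U(6*(-3 + 0), 0), -1)² = (-2)² = 4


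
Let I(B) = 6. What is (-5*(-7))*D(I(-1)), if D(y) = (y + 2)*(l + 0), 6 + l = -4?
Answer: -2800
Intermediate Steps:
l = -10 (l = -6 - 4 = -10)
D(y) = -20 - 10*y (D(y) = (y + 2)*(-10 + 0) = (2 + y)*(-10) = -20 - 10*y)
(-5*(-7))*D(I(-1)) = (-5*(-7))*(-20 - 10*6) = 35*(-20 - 60) = 35*(-80) = -2800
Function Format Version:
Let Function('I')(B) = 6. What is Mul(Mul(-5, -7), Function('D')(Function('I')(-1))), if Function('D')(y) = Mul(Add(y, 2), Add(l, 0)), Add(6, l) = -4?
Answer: -2800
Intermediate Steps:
l = -10 (l = Add(-6, -4) = -10)
Function('D')(y) = Add(-20, Mul(-10, y)) (Function('D')(y) = Mul(Add(y, 2), Add(-10, 0)) = Mul(Add(2, y), -10) = Add(-20, Mul(-10, y)))
Mul(Mul(-5, -7), Function('D')(Function('I')(-1))) = Mul(Mul(-5, -7), Add(-20, Mul(-10, 6))) = Mul(35, Add(-20, -60)) = Mul(35, -80) = -2800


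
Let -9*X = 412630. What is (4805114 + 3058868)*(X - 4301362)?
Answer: -307677414984016/9 ≈ -3.4186e+13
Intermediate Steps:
X = -412630/9 (X = -⅑*412630 = -412630/9 ≈ -45848.)
(4805114 + 3058868)*(X - 4301362) = (4805114 + 3058868)*(-412630/9 - 4301362) = 7863982*(-39124888/9) = -307677414984016/9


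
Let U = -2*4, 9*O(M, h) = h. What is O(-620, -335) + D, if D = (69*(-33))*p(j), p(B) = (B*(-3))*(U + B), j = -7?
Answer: 6454960/9 ≈ 7.1722e+5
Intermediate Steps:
O(M, h) = h/9
U = -8
p(B) = -3*B*(-8 + B) (p(B) = (B*(-3))*(-8 + B) = (-3*B)*(-8 + B) = -3*B*(-8 + B))
D = 717255 (D = (69*(-33))*(3*(-7)*(8 - 1*(-7))) = -6831*(-7)*(8 + 7) = -6831*(-7)*15 = -2277*(-315) = 717255)
O(-620, -335) + D = (⅑)*(-335) + 717255 = -335/9 + 717255 = 6454960/9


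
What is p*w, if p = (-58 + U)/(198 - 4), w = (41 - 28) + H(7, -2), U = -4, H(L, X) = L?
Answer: -620/97 ≈ -6.3918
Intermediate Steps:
w = 20 (w = (41 - 28) + 7 = 13 + 7 = 20)
p = -31/97 (p = (-58 - 4)/(198 - 4) = -62/194 = -62*1/194 = -31/97 ≈ -0.31959)
p*w = -31/97*20 = -620/97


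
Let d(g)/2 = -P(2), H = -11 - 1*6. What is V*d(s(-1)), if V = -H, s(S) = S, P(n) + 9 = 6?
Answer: 102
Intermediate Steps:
P(n) = -3 (P(n) = -9 + 6 = -3)
H = -17 (H = -11 - 6 = -17)
d(g) = 6 (d(g) = 2*(-1*(-3)) = 2*3 = 6)
V = 17 (V = -1*(-17) = 17)
V*d(s(-1)) = 17*6 = 102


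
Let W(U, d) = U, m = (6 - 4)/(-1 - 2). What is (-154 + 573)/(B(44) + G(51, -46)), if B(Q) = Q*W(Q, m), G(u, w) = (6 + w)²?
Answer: 419/3536 ≈ 0.11850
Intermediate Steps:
m = -⅔ (m = 2/(-3) = 2*(-⅓) = -⅔ ≈ -0.66667)
B(Q) = Q² (B(Q) = Q*Q = Q²)
(-154 + 573)/(B(44) + G(51, -46)) = (-154 + 573)/(44² + (6 - 46)²) = 419/(1936 + (-40)²) = 419/(1936 + 1600) = 419/3536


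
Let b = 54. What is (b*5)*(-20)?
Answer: -5400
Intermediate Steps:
(b*5)*(-20) = (54*5)*(-20) = 270*(-20) = -5400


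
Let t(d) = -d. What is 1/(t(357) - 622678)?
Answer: -1/623035 ≈ -1.6050e-6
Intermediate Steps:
1/(t(357) - 622678) = 1/(-1*357 - 622678) = 1/(-357 - 622678) = 1/(-623035) = -1/623035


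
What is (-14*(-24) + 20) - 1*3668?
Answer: -3312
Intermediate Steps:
(-14*(-24) + 20) - 1*3668 = (336 + 20) - 3668 = 356 - 3668 = -3312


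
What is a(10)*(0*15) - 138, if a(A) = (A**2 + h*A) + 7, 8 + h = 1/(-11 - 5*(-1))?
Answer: -138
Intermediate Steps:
h = -49/6 (h = -8 + 1/(-11 - 5*(-1)) = -8 + 1/(-11 + 5) = -8 + 1/(-6) = -8 - 1/6 = -49/6 ≈ -8.1667)
a(A) = 7 + A**2 - 49*A/6 (a(A) = (A**2 - 49*A/6) + 7 = 7 + A**2 - 49*A/6)
a(10)*(0*15) - 138 = (7 + 10**2 - 49/6*10)*(0*15) - 138 = (7 + 100 - 245/3)*0 - 138 = (76/3)*0 - 138 = 0 - 138 = -138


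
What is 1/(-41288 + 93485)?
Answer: 1/52197 ≈ 1.9158e-5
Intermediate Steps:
1/(-41288 + 93485) = 1/52197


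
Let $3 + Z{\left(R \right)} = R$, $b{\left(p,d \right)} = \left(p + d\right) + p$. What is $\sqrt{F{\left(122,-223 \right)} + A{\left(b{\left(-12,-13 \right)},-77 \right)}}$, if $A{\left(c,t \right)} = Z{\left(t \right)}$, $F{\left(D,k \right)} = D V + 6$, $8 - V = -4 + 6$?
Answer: $\sqrt{658} \approx 25.652$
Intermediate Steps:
$V = 6$ ($V = 8 - \left(-4 + 6\right) = 8 - 2 = 6$)
$b{\left(p,d \right)} = d + 2 p$ ($b{\left(p,d \right)} = \left(d + p\right) + p = d + 2 p$)
$Z{\left(R \right)} = -3 + R$
$F{\left(D,k \right)} = 6 + 6 D$ ($F{\left(D,k \right)} = D 6 + 6 = 6 D + 6 = 6 + 6 D$)
$A{\left(c,t \right)} = -3 + t$
$\sqrt{F{\left(122,-223 \right)} + A{\left(b{\left(-12,-13 \right)},-77 \right)}} = \sqrt{\left(6 + 6 \cdot 122\right) - 80} = \sqrt{\left(6 + 732\right) - 80} = \sqrt{738 - 80} = \sqrt{658}$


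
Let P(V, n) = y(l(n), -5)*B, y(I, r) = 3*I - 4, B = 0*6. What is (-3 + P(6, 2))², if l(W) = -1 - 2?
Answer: 9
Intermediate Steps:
l(W) = -3
B = 0
y(I, r) = -4 + 3*I
P(V, n) = 0 (P(V, n) = (-4 + 3*(-3))*0 = (-4 - 9)*0 = -13*0 = 0)
(-3 + P(6, 2))² = (-3 + 0)² = (-3)² = 9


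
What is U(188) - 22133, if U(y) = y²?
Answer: 13211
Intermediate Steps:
U(188) - 22133 = 188² - 22133 = 35344 - 22133 = 13211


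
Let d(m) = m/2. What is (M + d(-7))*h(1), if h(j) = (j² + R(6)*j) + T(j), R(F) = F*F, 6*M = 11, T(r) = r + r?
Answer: -65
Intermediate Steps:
T(r) = 2*r
M = 11/6 (M = (⅙)*11 = 11/6 ≈ 1.8333)
R(F) = F²
h(j) = j² + 38*j (h(j) = (j² + 6²*j) + 2*j = (j² + 36*j) + 2*j = j² + 38*j)
d(m) = m/2 (d(m) = m*(½) = m/2)
(M + d(-7))*h(1) = (11/6 + (½)*(-7))*(1*(38 + 1)) = (11/6 - 7/2)*(1*39) = -5/3*39 = -65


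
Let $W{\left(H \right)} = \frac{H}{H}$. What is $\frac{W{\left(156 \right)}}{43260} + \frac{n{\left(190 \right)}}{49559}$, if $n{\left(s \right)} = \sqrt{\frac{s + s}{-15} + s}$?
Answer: $\frac{1}{43260} + \frac{\sqrt{1482}}{148677} \approx 0.00028204$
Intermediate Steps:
$n{\left(s \right)} = \frac{\sqrt{195} \sqrt{s}}{15}$ ($n{\left(s \right)} = \sqrt{2 s \left(- \frac{1}{15}\right) + s} = \sqrt{- \frac{2 s}{15} + s} = \sqrt{\frac{13 s}{15}} = \frac{\sqrt{195} \sqrt{s}}{15}$)
$W{\left(H \right)} = 1$
$\frac{W{\left(156 \right)}}{43260} + \frac{n{\left(190 \right)}}{49559} = 1 \cdot \frac{1}{43260} + \frac{\frac{1}{15} \sqrt{195} \sqrt{190}}{49559} = 1 \cdot \frac{1}{43260} + \frac{\sqrt{1482}}{3} \cdot \frac{1}{49559} = \frac{1}{43260} + \frac{\sqrt{1482}}{148677}$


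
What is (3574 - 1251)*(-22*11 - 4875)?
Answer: -11886791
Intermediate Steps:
(3574 - 1251)*(-22*11 - 4875) = 2323*(-242 - 4875) = 2323*(-5117) = -11886791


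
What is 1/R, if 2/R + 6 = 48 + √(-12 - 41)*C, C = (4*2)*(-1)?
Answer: 21 - 4*I*√53 ≈ 21.0 - 29.12*I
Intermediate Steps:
C = -8 (C = 8*(-1) = -8)
R = 2/(42 - 8*I*√53) (R = 2/(-6 + (48 + √(-12 - 41)*(-8))) = 2/(-6 + (48 + √(-53)*(-8))) = 2/(-6 + (48 + (I*√53)*(-8))) = 2/(-6 + (48 - 8*I*√53)) = 2/(42 - 8*I*√53) ≈ 0.016292 + 0.022592*I)
1/R = 1/(21/1289 + 4*I*√53/1289)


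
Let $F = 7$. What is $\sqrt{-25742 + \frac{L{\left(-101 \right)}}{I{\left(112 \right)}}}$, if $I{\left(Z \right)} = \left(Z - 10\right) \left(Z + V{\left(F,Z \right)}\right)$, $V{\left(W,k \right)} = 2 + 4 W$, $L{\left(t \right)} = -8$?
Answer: $\frac{2 i \sqrt{84379967466}}{3621} \approx 160.44 i$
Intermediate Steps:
$I{\left(Z \right)} = \left(-10 + Z\right) \left(30 + Z\right)$ ($I{\left(Z \right)} = \left(Z - 10\right) \left(Z + \left(2 + 4 \cdot 7\right)\right) = \left(-10 + Z\right) \left(Z + \left(2 + 28\right)\right) = \left(-10 + Z\right) \left(Z + 30\right) = \left(-10 + Z\right) \left(30 + Z\right)$)
$\sqrt{-25742 + \frac{L{\left(-101 \right)}}{I{\left(112 \right)}}} = \sqrt{-25742 - \frac{8}{-300 + 112^{2} + 20 \cdot 112}} = \sqrt{-25742 - \frac{8}{-300 + 12544 + 2240}} = \sqrt{-25742 - \frac{8}{14484}} = \sqrt{-25742 - \frac{2}{3621}} = \sqrt{- \frac{93211784}{3621}} = \frac{2 i \sqrt{84379967466}}{3621}$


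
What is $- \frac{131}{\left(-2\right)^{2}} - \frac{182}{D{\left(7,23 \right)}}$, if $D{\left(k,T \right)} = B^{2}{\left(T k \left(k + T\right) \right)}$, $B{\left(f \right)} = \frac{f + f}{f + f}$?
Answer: $- \frac{859}{4} \approx -214.75$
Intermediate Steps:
$B{\left(f \right)} = 1$ ($B{\left(f \right)} = \frac{2 f}{2 f} = 2 f \frac{1}{2 f} = 1$)
$D{\left(k,T \right)} = 1$ ($D{\left(k,T \right)} = 1^{2} = 1$)
$- \frac{131}{\left(-2\right)^{2}} - \frac{182}{D{\left(7,23 \right)}} = - \frac{131}{\left(-2\right)^{2}} - \frac{182}{1} = - \frac{131}{4} - 182 = - \frac{859}{4}$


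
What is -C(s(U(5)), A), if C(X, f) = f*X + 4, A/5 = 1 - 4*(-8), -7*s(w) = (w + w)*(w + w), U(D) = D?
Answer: 16472/7 ≈ 2353.1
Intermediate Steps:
s(w) = -4*w**2/7 (s(w) = -(w + w)*(w + w)/7 = -2*w*2*w/7 = -4*w**2/7)
A = 165 (A = 5*(1 - 4*(-8)) = 5*(1 + 32) = 5*33 = 165)
C(X, f) = 4 + X*f (C(X, f) = X*f + 4 = 4 + X*f)
-C(s(U(5)), A) = -(4 - 4/7*5**2*165) = -(4 - 4/7*25*165) = -(4 - 100/7*165) = -(4 - 16500/7) = -1*(-16472/7) = 16472/7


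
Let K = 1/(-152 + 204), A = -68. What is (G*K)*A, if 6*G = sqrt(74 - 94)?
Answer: -17*I*sqrt(5)/39 ≈ -0.9747*I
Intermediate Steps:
G = I*sqrt(5)/3 (G = sqrt(74 - 94)/6 = sqrt(-20)/6 = (2*I*sqrt(5))/6 = I*sqrt(5)/3 ≈ 0.74536*I)
K = 1/52 ≈ 0.019231
(G*K)*A = ((I*sqrt(5)/3)*(1/52))*(-68) = (I*sqrt(5)/156)*(-68) = -17*I*sqrt(5)/39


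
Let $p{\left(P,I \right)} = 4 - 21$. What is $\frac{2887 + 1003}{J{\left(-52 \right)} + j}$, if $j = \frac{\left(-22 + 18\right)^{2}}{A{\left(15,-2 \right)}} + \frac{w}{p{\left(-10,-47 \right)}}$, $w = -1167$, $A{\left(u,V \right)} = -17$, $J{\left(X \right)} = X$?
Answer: $\frac{66130}{267} \approx 247.68$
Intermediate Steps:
$p{\left(P,I \right)} = -17$
$j = \frac{1151}{17}$ ($j = \frac{\left(-22 + 18\right)^{2}}{-17} - \frac{1167}{-17} = \left(-4\right)^{2} \left(- \frac{1}{17}\right) - - \frac{1167}{17} = 16 \left(- \frac{1}{17}\right) + \frac{1167}{17} = - \frac{16}{17} + \frac{1167}{17} = \frac{1151}{17} \approx 67.706$)
$\frac{2887 + 1003}{J{\left(-52 \right)} + j} = \frac{2887 + 1003}{-52 + \frac{1151}{17}} = \frac{3890}{\frac{267}{17}} = 3890 \cdot \frac{17}{267} = \frac{66130}{267}$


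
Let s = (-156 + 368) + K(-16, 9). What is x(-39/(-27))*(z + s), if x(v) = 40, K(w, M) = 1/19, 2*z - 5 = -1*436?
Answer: -2620/19 ≈ -137.89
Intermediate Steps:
z = -431/2 (z = 5/2 + (-1*436)/2 = 5/2 + (½)*(-436) = 5/2 - 218 = -431/2 ≈ -215.50)
K(w, M) = 1/19
s = 4029/19 (s = (-156 + 368) + 1/19 = 212 + 1/19 = 4029/19 ≈ 212.05)
x(-39/(-27))*(z + s) = 40*(-431/2 + 4029/19) = 40*(-131/38) = -2620/19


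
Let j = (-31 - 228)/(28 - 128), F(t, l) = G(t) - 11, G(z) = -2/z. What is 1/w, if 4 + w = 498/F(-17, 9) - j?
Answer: -3700/193703 ≈ -0.019101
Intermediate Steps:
F(t, l) = -11 - 2/t (F(t, l) = -2/t - 11 = -11 - 2/t)
j = 259/100 (j = -259/(-100) = -259*(-1/100) = 259/100 ≈ 2.5900)
w = -193703/3700 (w = -4 + (498/(-11 - 2/(-17)) - 1*259/100) = -4 + (498/(-11 - 2*(-1/17)) - 259/100) = -4 + (498/(-11 + 2/17) - 259/100) = -4 + (498/(-185/17) - 259/100) = -4 + (498*(-17/185) - 259/100) = -4 + (-8466/185 - 259/100) = -4 - 178903/3700 = -193703/3700 ≈ -52.352)
1/w = 1/(-193703/3700) = -3700/193703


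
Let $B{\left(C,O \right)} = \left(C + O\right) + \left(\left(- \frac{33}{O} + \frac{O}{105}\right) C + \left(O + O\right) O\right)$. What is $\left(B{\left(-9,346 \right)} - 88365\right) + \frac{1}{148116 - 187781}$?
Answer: $\frac{14542408196549}{96068630} \approx 1.5138 \cdot 10^{5}$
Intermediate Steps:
$B{\left(C,O \right)} = C + O + 2 O^{2} + C \left(- \frac{33}{O} + \frac{O}{105}\right)$ ($B{\left(C,O \right)} = \left(C + O\right) + \left(\left(- \frac{33}{O} + O \frac{1}{105}\right) C + 2 O O\right) = \left(C + O\right) + \left(\left(- \frac{33}{O} + \frac{O}{105}\right) C + 2 O^{2}\right) = \left(C + O\right) + \left(C \left(- \frac{33}{O} + \frac{O}{105}\right) + 2 O^{2}\right) = \left(C + O\right) + \left(2 O^{2} + C \left(- \frac{33}{O} + \frac{O}{105}\right)\right) = C + O + 2 O^{2} + C \left(- \frac{33}{O} + \frac{O}{105}\right)$)
$\left(B{\left(-9,346 \right)} - 88365\right) + \frac{1}{148116 - 187781} = \left(\left(-9 + 346 + 2 \cdot 346^{2} - - \frac{297}{346} + \frac{1}{105} \left(-9\right) 346\right) - 88365\right) + \frac{1}{148116 - 187781} = \left(\left(-9 + 346 + 2 \cdot 119716 - \left(-297\right) \frac{1}{346} - \frac{1038}{35}\right) - 88365\right) + \frac{1}{-39665} = \left(\left(-9 + 346 + 239432 + \frac{297}{346} - \frac{1038}{35}\right) - 88365\right) - \frac{1}{39665} = \left(\frac{2903253837}{12110} - 88365\right) - \frac{1}{39665} = \frac{1833153687}{12110} - \frac{1}{39665} = \frac{14542408196549}{96068630}$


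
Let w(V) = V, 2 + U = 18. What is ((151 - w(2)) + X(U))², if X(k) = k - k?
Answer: 22201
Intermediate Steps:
U = 16 (U = -2 + 18 = 16)
X(k) = 0
((151 - w(2)) + X(U))² = ((151 - 1*2) + 0)² = ((151 - 2) + 0)² = (149 + 0)² = 149² = 22201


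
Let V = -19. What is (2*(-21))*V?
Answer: 798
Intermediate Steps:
(2*(-21))*V = (2*(-21))*(-19) = -42*(-19) = 798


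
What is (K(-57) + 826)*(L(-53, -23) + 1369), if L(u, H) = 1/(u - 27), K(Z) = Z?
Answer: 84220111/80 ≈ 1.0528e+6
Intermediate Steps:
L(u, H) = 1/(-27 + u)
(K(-57) + 826)*(L(-53, -23) + 1369) = (-57 + 826)*(1/(-27 - 53) + 1369) = 769*(1/(-80) + 1369) = 769*(-1/80 + 1369) = 769*(109519/80) = 84220111/80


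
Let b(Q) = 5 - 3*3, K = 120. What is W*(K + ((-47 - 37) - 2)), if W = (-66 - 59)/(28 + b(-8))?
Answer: -2125/12 ≈ -177.08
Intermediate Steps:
b(Q) = -4 (b(Q) = 5 - 9 = -4)
W = -125/24 (W = (-66 - 59)/(28 - 4) = -125/24 ≈ -5.2083)
W*(K + ((-47 - 37) - 2)) = -125*(120 + ((-47 - 37) - 2))/24 = -125*(120 + (-84 - 2))/24 = -125*(120 - 86)/24 = -125/24*34 = -2125/12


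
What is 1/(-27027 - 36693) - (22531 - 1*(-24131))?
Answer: -2973302641/63720 ≈ -46662.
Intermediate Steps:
1/(-27027 - 36693) - (22531 - 1*(-24131)) = 1/(-63720) - (22531 + 24131) = -1/63720 - 1*46662 = -1/63720 - 46662 = -2973302641/63720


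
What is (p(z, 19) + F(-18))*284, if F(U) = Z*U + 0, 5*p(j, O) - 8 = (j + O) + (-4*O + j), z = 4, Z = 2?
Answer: -62764/5 ≈ -12553.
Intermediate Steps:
p(j, O) = 8/5 - 3*O/5 + 2*j/5 (p(j, O) = 8/5 + ((j + O) + (-4*O + j))/5 = 8/5 + ((O + j) + (j - 4*O))/5 = 8/5 + (-3*O + 2*j)/5 = 8/5 + (-3*O/5 + 2*j/5) = 8/5 - 3*O/5 + 2*j/5)
F(U) = 2*U (F(U) = 2*U + 0 = 2*U)
(p(z, 19) + F(-18))*284 = ((8/5 - 3/5*19 + (2/5)*4) + 2*(-18))*284 = ((8/5 - 57/5 + 8/5) - 36)*284 = (-41/5 - 36)*284 = -221/5*284 = -62764/5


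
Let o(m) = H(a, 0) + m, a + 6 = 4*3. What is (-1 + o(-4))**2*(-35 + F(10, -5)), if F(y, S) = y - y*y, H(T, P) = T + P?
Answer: -125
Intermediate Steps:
a = 6 (a = -6 + 4*3 = -6 + 12 = 6)
H(T, P) = P + T
o(m) = 6 + m (o(m) = (0 + 6) + m = 6 + m)
F(y, S) = y - y**2
(-1 + o(-4))**2*(-35 + F(10, -5)) = (-1 + (6 - 4))**2*(-35 + 10*(1 - 1*10)) = (-1 + 2)**2*(-35 + 10*(1 - 10)) = 1**2*(-35 + 10*(-9)) = 1*(-35 - 90) = 1*(-125) = -125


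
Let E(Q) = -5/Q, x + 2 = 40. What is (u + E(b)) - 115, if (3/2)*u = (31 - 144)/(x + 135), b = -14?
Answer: -836159/7266 ≈ -115.08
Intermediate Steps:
x = 38 (x = -2 + 40 = 38)
u = -226/519 (u = 2*((31 - 144)/(38 + 135))/3 = 2*(-113/173)/3 = 2*(-113*1/173)/3 = (⅔)*(-113/173) = -226/519 ≈ -0.43545)
(u + E(b)) - 115 = (-226/519 - 5/(-14)) - 115 = (-226/519 - 5*(-1/14)) - 115 = (-226/519 + 5/14) - 115 = -569/7266 - 115 = -836159/7266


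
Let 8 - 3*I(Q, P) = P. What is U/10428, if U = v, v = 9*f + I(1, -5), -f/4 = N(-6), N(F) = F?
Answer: 661/31284 ≈ 0.021129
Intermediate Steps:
I(Q, P) = 8/3 - P/3
f = 24 (f = -4*(-6) = 24)
v = 661/3 (v = 9*24 + (8/3 - 1/3*(-5)) = 216 + (8/3 + 5/3) = 216 + 13/3 = 661/3 ≈ 220.33)
U = 661/3 ≈ 220.33
U/10428 = (661/3)/10428 = (661/3)*(1/10428) = 661/31284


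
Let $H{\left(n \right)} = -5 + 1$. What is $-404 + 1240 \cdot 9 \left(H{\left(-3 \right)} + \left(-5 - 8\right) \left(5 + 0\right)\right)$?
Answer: $-770444$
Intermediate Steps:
$H{\left(n \right)} = -4$
$-404 + 1240 \cdot 9 \left(H{\left(-3 \right)} + \left(-5 - 8\right) \left(5 + 0\right)\right) = -404 + 1240 \cdot 9 \left(-4 + \left(-5 - 8\right) \left(5 + 0\right)\right) = -404 + 1240 \cdot 9 \left(-4 - 65\right) = -404 + 1240 \cdot 9 \left(-69\right) = -404 + 1240 \left(-621\right) = -404 - 770040 = -770444$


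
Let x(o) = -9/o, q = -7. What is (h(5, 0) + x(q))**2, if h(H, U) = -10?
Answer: 3721/49 ≈ 75.939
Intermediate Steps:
(h(5, 0) + x(q))**2 = (-10 - 9/(-7))**2 = (-10 - 9*(-1/7))**2 = (-10 + 9/7)**2 = (-61/7)**2 = 3721/49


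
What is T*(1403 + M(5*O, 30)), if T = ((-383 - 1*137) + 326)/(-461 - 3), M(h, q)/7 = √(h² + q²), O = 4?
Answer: 136091/232 + 3395*√13/116 ≈ 692.12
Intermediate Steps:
M(h, q) = 7*√(h² + q²)
T = 97/232 (T = ((-383 - 137) + 326)/(-464) = (-520 + 326)*(-1/464) = -194*(-1/464) = 97/232 ≈ 0.41810)
T*(1403 + M(5*O, 30)) = 97*(1403 + 7*√((5*4)² + 30²))/232 = 97*(1403 + 7*√(20² + 900))/232 = 97*(1403 + 7*√(400 + 900))/232 = 97*(1403 + 7*√1300)/232 = 97*(1403 + 7*(10*√13))/232 = 97*(1403 + 70*√13)/232 = 136091/232 + 3395*√13/116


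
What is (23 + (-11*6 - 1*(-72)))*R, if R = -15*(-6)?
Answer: 2610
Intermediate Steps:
R = 90
(23 + (-11*6 - 1*(-72)))*R = (23 + (-11*6 - 1*(-72)))*90 = (23 + (-66 + 72))*90 = (23 + 6)*90 = 29*90 = 2610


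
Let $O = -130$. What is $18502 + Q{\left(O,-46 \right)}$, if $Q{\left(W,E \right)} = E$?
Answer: $18456$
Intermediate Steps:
$18502 + Q{\left(O,-46 \right)} = 18502 - 46 = 18456$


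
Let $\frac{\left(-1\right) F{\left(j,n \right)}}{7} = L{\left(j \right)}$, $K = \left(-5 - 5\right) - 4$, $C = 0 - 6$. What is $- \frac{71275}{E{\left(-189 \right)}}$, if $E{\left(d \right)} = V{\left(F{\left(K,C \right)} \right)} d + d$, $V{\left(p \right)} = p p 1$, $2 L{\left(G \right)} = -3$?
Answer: $\frac{57020}{16821} \approx 3.3898$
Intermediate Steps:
$L{\left(G \right)} = - \frac{3}{2}$ ($L{\left(G \right)} = \frac{1}{2} \left(-3\right) = - \frac{3}{2}$)
$C = -6$ ($C = 0 - 6 = -6$)
$K = -14$ ($K = -10 - 4 = -14$)
$F{\left(j,n \right)} = \frac{21}{2}$ ($F{\left(j,n \right)} = \left(-7\right) \left(- \frac{3}{2}\right) = \frac{21}{2}$)
$V{\left(p \right)} = p^{2}$ ($V{\left(p \right)} = p^{2} \cdot 1 = p^{2}$)
$E{\left(d \right)} = \frac{445 d}{4}$ ($E{\left(d \right)} = \left(\frac{21}{2}\right)^{2} d + d = \frac{441 d}{4} + d = \frac{445 d}{4}$)
$- \frac{71275}{E{\left(-189 \right)}} = - \frac{71275}{\frac{445}{4} \left(-189\right)} = - \frac{71275}{- \frac{84105}{4}} = \left(-71275\right) \left(- \frac{4}{84105}\right) = \frac{57020}{16821}$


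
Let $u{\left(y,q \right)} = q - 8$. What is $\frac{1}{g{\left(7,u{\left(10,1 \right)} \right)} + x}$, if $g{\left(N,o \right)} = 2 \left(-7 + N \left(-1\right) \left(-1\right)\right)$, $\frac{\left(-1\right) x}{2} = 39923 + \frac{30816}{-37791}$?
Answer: $- \frac{4199}{335266506} \approx -1.2524 \cdot 10^{-5}$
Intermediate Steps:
$x = - \frac{335266506}{4199}$ ($x = - 2 \left(39923 + \frac{30816}{-37791}\right) = - 2 \left(39923 + 30816 \left(- \frac{1}{37791}\right)\right) = - 2 \left(39923 - \frac{3424}{4199}\right) = \left(-2\right) \frac{167633253}{4199} = - \frac{335266506}{4199} \approx -79844.0$)
$u{\left(y,q \right)} = -8 + q$
$g{\left(N,o \right)} = -14 + 2 N$ ($g{\left(N,o \right)} = 2 \left(-7 + - N \left(-1\right)\right) = 2 \left(-7 + N\right) = -14 + 2 N$)
$\frac{1}{g{\left(7,u{\left(10,1 \right)} \right)} + x} = \frac{1}{\left(-14 + 2 \cdot 7\right) - \frac{335266506}{4199}} = \frac{1}{\left(-14 + 14\right) - \frac{335266506}{4199}} = \frac{1}{0 - \frac{335266506}{4199}} = \frac{1}{- \frac{335266506}{4199}} = - \frac{4199}{335266506}$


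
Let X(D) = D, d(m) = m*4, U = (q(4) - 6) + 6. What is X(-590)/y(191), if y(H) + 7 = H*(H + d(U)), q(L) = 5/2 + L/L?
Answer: -295/19574 ≈ -0.015071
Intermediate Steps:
q(L) = 7/2 (q(L) = 5*(½) + 1 = 5/2 + 1 = 7/2)
U = 7/2 (U = (7/2 - 6) + 6 = -5/2 + 6 = 7/2 ≈ 3.5000)
d(m) = 4*m
y(H) = -7 + H*(14 + H) (y(H) = -7 + H*(H + 4*(7/2)) = -7 + H*(H + 14) = -7 + H*(14 + H))
X(-590)/y(191) = -590/(-7 + 191² + 14*191) = -590/(-7 + 36481 + 2674) = -590/39148 = -590*1/39148 = -295/19574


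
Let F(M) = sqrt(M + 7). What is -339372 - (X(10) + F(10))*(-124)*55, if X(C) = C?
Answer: -271172 + 6820*sqrt(17) ≈ -2.4305e+5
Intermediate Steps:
F(M) = sqrt(7 + M)
-339372 - (X(10) + F(10))*(-124)*55 = -339372 - (10 + sqrt(7 + 10))*(-124)*55 = -339372 - (10 + sqrt(17))*(-124)*55 = -339372 - (-1240 - 124*sqrt(17))*55 = -339372 - (-68200 - 6820*sqrt(17)) = -339372 + (68200 + 6820*sqrt(17)) = -271172 + 6820*sqrt(17)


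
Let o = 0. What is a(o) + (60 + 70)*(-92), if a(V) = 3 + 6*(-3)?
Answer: -11975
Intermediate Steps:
a(V) = -15 (a(V) = 3 - 18 = -15)
a(o) + (60 + 70)*(-92) = -15 + (60 + 70)*(-92) = -15 + 130*(-92) = -15 - 11960 = -11975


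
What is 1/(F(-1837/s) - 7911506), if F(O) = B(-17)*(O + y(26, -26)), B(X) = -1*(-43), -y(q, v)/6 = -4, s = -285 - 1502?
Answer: -1787/14135938047 ≈ -1.2642e-7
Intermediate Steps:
s = -1787
y(q, v) = 24 (y(q, v) = -6*(-4) = 24)
B(X) = 43
F(O) = 1032 + 43*O (F(O) = 43*(O + 24) = 43*(24 + O) = 1032 + 43*O)
1/(F(-1837/s) - 7911506) = 1/((1032 + 43*(-1837/(-1787))) - 7911506) = 1/((1032 + 43*(-1837*(-1/1787))) - 7911506) = 1/((1032 + 43*(1837/1787)) - 7911506) = 1/((1032 + 78991/1787) - 7911506) = 1/(1923175/1787 - 7911506) = 1/(-14135938047/1787) = -1787/14135938047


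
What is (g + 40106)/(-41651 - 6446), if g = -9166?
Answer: -4420/6871 ≈ -0.64328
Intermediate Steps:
(g + 40106)/(-41651 - 6446) = (-9166 + 40106)/(-41651 - 6446) = 30940/(-48097) = 30940*(-1/48097) = -4420/6871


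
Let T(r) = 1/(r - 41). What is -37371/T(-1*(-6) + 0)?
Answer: 1307985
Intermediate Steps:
T(r) = 1/(-41 + r)
-37371/T(-1*(-6) + 0) = -(-1532211 - 37371*(-6)) = -37371/(1/(-41 + (6 + 0))) = -37371/(1/(-41 + 6)) = -37371/(1/(-35)) = -37371/(-1/35) = -37371*(-35) = 1307985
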